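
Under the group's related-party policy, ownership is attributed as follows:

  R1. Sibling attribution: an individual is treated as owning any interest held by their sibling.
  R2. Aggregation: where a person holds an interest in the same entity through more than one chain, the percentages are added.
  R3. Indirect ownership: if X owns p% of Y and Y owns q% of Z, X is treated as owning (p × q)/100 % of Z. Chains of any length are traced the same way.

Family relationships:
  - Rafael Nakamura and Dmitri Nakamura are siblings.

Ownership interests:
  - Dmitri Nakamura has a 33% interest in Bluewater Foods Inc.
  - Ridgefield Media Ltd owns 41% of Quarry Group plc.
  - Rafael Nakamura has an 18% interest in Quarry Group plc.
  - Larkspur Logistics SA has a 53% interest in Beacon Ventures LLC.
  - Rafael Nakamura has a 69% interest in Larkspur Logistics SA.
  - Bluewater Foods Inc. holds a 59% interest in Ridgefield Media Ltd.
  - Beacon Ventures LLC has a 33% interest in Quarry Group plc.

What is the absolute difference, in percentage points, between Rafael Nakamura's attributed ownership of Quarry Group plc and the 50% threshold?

By sibling attribution (R1), Rafael Nakamura is treated as owning Dmitri Nakamura's 33% interest in Bluewater Foods Inc.
Chain via Larkspur Logistics SA → Beacon Ventures LLC (R3): 69% × 53% × 33% = 12.0681% of Quarry Group plc.
Direct interest in Quarry Group plc: 18%.
Chain via Bluewater Foods Inc. → Ridgefield Media Ltd (R3): 33% × 59% × 41% = 7.9827% of Quarry Group plc.
Aggregating (R2): 12.0681% + 18% + 7.9827% = 38.0508%.
38.0508% falls short of the 50% threshold by 11.9492 percentage points.

11.9492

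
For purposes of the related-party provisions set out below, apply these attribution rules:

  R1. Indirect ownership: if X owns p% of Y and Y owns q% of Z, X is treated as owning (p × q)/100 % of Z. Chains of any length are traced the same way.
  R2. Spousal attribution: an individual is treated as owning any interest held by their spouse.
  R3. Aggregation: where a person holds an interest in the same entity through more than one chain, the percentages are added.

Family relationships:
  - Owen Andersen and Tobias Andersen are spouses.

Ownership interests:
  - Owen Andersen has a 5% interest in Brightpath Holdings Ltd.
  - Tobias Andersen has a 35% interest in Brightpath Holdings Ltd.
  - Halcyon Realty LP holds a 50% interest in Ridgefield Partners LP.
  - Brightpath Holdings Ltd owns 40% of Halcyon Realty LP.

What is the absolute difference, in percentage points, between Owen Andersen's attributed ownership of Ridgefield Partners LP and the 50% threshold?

42

By spousal attribution (R2), Owen Andersen is treated as also owning Tobias Andersen's interest in Brightpath Holdings Ltd, giving 5% + 35% = 40%.
Chain via Brightpath Holdings Ltd → Halcyon Realty LP (R1): 40% × 40% × 50% = 8% of Ridgefield Partners LP.
8% falls short of the 50% threshold by 42 percentage points.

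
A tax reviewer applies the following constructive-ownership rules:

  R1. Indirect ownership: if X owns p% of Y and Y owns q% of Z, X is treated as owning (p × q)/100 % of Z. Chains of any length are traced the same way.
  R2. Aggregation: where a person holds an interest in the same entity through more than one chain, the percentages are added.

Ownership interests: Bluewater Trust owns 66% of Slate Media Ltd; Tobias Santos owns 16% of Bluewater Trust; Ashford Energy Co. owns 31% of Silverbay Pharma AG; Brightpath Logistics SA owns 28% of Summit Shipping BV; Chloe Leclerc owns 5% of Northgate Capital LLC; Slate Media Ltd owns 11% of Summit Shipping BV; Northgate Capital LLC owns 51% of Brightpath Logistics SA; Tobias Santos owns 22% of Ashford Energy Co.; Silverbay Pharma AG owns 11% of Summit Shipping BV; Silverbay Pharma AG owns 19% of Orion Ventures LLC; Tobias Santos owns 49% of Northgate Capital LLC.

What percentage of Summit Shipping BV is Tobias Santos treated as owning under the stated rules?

8.909%

Chain via Northgate Capital LLC → Brightpath Logistics SA (R1): 49% × 51% × 28% = 6.9972% of Summit Shipping BV.
Chain via Ashford Energy Co. → Silverbay Pharma AG (R1): 22% × 31% × 11% = 0.7502% of Summit Shipping BV.
Chain via Bluewater Trust → Slate Media Ltd (R1): 16% × 66% × 11% = 1.1616% of Summit Shipping BV.
Aggregating (R2): 6.9972% + 0.7502% + 1.1616% = 8.909%.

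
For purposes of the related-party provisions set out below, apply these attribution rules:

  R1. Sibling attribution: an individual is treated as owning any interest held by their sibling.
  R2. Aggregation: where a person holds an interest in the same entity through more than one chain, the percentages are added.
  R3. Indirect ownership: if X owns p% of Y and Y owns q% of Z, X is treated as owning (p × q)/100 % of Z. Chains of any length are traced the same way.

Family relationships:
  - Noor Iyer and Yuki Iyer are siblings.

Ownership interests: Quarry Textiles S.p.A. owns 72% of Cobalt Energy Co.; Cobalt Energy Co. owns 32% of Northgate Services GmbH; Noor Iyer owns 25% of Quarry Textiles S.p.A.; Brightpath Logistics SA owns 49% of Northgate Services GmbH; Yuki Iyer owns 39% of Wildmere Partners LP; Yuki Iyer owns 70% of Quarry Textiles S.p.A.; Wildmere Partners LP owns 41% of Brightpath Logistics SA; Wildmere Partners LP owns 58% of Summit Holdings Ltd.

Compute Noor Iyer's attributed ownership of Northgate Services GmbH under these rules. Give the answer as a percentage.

By sibling attribution (R1), Noor Iyer is treated as also owning Yuki Iyer's interest in Quarry Textiles S.p.A, giving 25% + 70% = 95%.
By sibling attribution (R1), Noor Iyer is treated as owning Yuki Iyer's 39% interest in Wildmere Partners LP.
Chain via Quarry Textiles S.p.A. → Cobalt Energy Co. (R3): 95% × 72% × 32% = 21.888% of Northgate Services GmbH.
Chain via Wildmere Partners LP → Brightpath Logistics SA (R3): 39% × 41% × 49% = 7.8351% of Northgate Services GmbH.
Aggregating (R2): 21.888% + 7.8351% = 29.7231%.

29.7231%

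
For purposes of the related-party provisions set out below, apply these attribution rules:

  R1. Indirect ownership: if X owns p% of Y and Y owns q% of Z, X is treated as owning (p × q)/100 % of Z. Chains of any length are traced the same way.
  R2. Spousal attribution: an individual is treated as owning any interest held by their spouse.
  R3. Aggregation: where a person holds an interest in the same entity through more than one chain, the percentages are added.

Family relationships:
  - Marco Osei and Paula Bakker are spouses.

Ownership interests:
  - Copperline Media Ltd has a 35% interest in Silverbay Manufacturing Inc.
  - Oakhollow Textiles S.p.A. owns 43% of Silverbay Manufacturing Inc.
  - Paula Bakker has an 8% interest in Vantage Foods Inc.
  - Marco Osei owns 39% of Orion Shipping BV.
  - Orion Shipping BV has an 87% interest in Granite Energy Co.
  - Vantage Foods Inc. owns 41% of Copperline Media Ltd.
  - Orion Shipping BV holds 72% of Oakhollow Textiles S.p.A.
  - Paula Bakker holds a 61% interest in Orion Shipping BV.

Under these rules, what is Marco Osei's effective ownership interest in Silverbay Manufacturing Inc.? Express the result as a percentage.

By spousal attribution (R2), Marco Osei is treated as also owning Paula Bakker's interest in Orion Shipping BV, giving 39% + 61% = 100%.
By spousal attribution (R2), Marco Osei is treated as owning Paula Bakker's 8% interest in Vantage Foods Inc.
Chain via Orion Shipping BV → Oakhollow Textiles S.p.A. (R1): 100% × 72% × 43% = 30.96% of Silverbay Manufacturing Inc.
Chain via Vantage Foods Inc. → Copperline Media Ltd (R1): 8% × 41% × 35% = 1.148% of Silverbay Manufacturing Inc.
Aggregating (R3): 30.96% + 1.148% = 32.108%.

32.108%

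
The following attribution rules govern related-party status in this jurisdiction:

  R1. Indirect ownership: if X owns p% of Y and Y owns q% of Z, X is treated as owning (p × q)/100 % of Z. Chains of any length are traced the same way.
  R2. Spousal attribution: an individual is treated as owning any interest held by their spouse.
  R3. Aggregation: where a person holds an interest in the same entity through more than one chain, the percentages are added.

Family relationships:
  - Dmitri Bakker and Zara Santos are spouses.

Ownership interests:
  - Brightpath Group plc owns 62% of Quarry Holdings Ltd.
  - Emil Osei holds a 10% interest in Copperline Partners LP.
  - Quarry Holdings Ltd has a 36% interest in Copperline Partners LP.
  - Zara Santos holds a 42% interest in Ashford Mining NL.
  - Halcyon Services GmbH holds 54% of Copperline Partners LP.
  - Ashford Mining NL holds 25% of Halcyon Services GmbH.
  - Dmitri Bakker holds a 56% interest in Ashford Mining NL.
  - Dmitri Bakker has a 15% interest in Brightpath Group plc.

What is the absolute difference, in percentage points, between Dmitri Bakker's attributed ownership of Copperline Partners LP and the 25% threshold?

8.422

By spousal attribution (R2), Dmitri Bakker is treated as also owning Zara Santos's interest in Ashford Mining NL, giving 56% + 42% = 98%.
Chain via Ashford Mining NL → Halcyon Services GmbH (R1): 98% × 25% × 54% = 13.23% of Copperline Partners LP.
Chain via Brightpath Group plc → Quarry Holdings Ltd (R1): 15% × 62% × 36% = 3.348% of Copperline Partners LP.
Aggregating (R3): 13.23% + 3.348% = 16.578%.
16.578% falls short of the 25% threshold by 8.422 percentage points.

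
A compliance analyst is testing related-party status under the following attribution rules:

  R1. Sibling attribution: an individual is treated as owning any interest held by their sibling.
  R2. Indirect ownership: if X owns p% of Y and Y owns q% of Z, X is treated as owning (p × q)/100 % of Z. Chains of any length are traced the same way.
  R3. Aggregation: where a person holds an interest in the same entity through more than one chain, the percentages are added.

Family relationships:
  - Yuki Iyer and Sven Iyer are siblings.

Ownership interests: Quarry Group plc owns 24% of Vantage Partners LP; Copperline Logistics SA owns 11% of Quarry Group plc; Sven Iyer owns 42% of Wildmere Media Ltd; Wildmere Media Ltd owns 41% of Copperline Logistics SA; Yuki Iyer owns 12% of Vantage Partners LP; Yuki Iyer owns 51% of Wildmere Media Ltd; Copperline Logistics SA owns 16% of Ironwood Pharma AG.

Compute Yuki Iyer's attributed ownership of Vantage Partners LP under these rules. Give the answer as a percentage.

13.006632%

By sibling attribution (R1), Yuki Iyer is treated as also owning Sven Iyer's interest in Wildmere Media Ltd, giving 51% + 42% = 93%.
Chain via Wildmere Media Ltd → Copperline Logistics SA → Quarry Group plc (R2): 93% × 41% × 11% × 24% = 1.006632% of Vantage Partners LP.
Direct interest in Vantage Partners LP: 12%.
Aggregating (R3): 1.006632% + 12% = 13.006632%.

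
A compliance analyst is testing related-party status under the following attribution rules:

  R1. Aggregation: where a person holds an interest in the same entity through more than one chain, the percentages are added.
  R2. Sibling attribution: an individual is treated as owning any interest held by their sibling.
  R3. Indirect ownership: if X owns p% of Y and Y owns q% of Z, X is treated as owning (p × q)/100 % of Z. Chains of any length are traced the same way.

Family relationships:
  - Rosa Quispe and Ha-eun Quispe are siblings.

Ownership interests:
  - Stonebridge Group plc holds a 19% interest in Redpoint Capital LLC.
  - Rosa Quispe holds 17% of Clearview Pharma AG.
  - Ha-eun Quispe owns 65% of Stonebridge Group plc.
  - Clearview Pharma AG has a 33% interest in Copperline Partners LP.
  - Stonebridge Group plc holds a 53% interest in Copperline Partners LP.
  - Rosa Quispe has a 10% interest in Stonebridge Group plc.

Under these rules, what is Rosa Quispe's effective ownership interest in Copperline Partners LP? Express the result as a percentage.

By sibling attribution (R2), Rosa Quispe is treated as also owning Ha-eun Quispe's interest in Stonebridge Group plc, giving 10% + 65% = 75%.
Chain via Stonebridge Group plc (R3): 75% × 53% = 39.75% of Copperline Partners LP.
Chain via Clearview Pharma AG (R3): 17% × 33% = 5.61% of Copperline Partners LP.
Aggregating (R1): 39.75% + 5.61% = 45.36%.

45.36%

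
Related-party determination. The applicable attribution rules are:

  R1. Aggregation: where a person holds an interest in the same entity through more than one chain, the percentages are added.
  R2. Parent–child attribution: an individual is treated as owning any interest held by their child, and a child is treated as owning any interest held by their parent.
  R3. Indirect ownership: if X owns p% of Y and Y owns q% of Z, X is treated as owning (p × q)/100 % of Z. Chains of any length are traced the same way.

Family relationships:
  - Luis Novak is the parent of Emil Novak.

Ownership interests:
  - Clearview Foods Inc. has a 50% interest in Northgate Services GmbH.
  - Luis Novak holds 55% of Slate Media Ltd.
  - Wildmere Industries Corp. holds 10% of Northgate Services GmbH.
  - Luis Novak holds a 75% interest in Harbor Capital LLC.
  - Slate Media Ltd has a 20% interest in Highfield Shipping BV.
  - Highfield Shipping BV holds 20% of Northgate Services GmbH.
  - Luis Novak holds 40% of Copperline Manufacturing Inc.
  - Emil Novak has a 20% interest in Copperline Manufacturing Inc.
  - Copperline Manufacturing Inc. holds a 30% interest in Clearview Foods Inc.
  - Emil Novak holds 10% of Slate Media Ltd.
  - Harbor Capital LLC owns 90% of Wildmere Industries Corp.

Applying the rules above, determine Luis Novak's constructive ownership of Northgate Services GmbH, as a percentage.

By parent–child attribution (R2), Luis Novak is treated as also owning Emil Novak's interest in Slate Media Ltd, giving 55% + 10% = 65%.
By parent–child attribution (R2), Luis Novak is treated as also owning Emil Novak's interest in Copperline Manufacturing Inc, giving 40% + 20% = 60%.
Chain via Slate Media Ltd → Highfield Shipping BV (R3): 65% × 20% × 20% = 2.6% of Northgate Services GmbH.
Chain via Copperline Manufacturing Inc. → Clearview Foods Inc. (R3): 60% × 30% × 50% = 9% of Northgate Services GmbH.
Chain via Harbor Capital LLC → Wildmere Industries Corp. (R3): 75% × 90% × 10% = 6.75% of Northgate Services GmbH.
Aggregating (R1): 2.6% + 9% + 6.75% = 18.35%.

18.35%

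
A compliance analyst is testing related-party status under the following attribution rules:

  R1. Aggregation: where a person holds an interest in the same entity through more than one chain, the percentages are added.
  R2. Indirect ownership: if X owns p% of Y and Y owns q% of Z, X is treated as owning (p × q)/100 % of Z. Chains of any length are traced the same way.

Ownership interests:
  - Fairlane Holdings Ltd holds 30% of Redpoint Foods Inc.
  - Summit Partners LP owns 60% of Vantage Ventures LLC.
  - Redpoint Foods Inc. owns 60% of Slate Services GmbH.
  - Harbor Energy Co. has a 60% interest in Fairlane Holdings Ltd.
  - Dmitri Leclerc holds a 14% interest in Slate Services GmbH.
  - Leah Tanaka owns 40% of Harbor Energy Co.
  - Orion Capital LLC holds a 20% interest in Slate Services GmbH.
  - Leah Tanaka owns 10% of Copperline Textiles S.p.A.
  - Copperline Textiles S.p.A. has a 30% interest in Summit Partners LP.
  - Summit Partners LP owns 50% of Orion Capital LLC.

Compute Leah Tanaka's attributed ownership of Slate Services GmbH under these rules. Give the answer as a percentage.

Chain via Copperline Textiles S.p.A. → Summit Partners LP → Orion Capital LLC (R2): 10% × 30% × 50% × 20% = 0.3% of Slate Services GmbH.
Chain via Harbor Energy Co. → Fairlane Holdings Ltd → Redpoint Foods Inc. (R2): 40% × 60% × 30% × 60% = 4.32% of Slate Services GmbH.
Aggregating (R1): 0.3% + 4.32% = 4.62%.

4.62%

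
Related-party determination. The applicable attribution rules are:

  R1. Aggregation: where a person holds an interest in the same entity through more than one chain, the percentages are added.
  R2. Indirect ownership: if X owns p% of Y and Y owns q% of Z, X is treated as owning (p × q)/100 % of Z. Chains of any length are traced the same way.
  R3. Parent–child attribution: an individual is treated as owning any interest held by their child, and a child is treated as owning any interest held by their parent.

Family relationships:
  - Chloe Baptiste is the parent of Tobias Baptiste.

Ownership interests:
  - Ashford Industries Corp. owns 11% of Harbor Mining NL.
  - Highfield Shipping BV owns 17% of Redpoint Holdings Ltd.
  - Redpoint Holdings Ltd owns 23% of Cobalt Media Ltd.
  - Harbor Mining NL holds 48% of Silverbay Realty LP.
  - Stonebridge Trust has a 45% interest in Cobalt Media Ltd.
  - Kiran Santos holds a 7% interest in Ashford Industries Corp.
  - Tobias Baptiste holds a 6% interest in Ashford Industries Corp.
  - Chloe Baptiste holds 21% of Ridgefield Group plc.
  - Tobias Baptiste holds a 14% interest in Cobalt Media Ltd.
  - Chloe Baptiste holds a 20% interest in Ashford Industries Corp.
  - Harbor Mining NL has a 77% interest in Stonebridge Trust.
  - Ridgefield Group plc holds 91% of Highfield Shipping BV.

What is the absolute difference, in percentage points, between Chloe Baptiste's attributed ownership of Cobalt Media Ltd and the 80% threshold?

64.261809

By parent–child attribution (R3), Chloe Baptiste is treated as also owning Tobias Baptiste's interest in Ashford Industries Corp, giving 20% + 6% = 26%.
By parent–child attribution (R3), Chloe Baptiste is treated as owning Tobias Baptiste's 14% interest in Cobalt Media Ltd.
Chain via Ashford Industries Corp. → Harbor Mining NL → Stonebridge Trust (R2): 26% × 11% × 77% × 45% = 0.99099% of Cobalt Media Ltd.
Chain via Ridgefield Group plc → Highfield Shipping BV → Redpoint Holdings Ltd (R2): 21% × 91% × 17% × 23% = 0.747201% of Cobalt Media Ltd.
Direct interest in Cobalt Media Ltd: 14%.
Aggregating (R1): 0.99099% + 0.747201% + 14% = 15.738191%.
15.738191% falls short of the 80% threshold by 64.261809 percentage points.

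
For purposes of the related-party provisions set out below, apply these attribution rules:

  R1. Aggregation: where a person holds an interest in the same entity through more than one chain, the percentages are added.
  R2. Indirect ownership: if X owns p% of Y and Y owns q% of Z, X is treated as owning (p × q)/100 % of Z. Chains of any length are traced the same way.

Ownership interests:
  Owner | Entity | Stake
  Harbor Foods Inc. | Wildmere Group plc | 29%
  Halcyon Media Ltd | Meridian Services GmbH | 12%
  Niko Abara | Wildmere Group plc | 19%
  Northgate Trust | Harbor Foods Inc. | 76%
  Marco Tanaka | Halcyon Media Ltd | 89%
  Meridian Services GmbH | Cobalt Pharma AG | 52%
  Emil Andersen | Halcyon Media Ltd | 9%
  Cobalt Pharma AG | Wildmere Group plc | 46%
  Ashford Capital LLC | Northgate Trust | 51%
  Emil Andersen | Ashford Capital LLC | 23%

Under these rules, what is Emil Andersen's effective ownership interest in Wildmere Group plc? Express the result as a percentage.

2.843628%

Chain via Ashford Capital LLC → Northgate Trust → Harbor Foods Inc. (R2): 23% × 51% × 76% × 29% = 2.585292% of Wildmere Group plc.
Chain via Halcyon Media Ltd → Meridian Services GmbH → Cobalt Pharma AG (R2): 9% × 12% × 52% × 46% = 0.258336% of Wildmere Group plc.
Aggregating (R1): 2.585292% + 0.258336% = 2.843628%.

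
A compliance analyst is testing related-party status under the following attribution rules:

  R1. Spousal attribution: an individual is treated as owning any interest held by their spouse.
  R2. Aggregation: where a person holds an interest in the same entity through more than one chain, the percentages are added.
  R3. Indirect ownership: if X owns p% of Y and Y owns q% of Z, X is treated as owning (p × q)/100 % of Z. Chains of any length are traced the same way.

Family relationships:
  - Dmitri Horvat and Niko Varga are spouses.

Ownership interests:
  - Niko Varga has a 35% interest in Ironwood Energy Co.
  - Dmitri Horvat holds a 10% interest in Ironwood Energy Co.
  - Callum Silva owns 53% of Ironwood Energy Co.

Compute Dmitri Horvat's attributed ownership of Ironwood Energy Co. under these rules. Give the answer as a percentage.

By spousal attribution (R1), Dmitri Horvat is treated as also owning Niko Varga's interest in Ironwood Energy Co, giving 10% + 35% = 45%.
Direct interest in Ironwood Energy Co: 45%.

45%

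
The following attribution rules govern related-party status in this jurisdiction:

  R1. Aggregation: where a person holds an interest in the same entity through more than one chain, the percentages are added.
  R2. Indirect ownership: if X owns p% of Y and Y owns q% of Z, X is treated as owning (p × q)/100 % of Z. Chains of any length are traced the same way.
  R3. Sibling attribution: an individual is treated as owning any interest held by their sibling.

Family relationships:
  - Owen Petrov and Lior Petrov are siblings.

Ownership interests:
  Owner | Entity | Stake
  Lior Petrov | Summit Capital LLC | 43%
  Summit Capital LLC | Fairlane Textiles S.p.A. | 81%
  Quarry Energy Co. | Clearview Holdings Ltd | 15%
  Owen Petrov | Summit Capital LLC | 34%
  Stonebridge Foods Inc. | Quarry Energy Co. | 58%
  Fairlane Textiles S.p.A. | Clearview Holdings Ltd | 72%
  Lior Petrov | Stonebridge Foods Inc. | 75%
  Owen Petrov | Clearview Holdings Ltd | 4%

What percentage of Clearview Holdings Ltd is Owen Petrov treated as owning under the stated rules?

55.4314%

By sibling attribution (R3), Owen Petrov is treated as also owning Lior Petrov's interest in Summit Capital LLC, giving 34% + 43% = 77%.
By sibling attribution (R3), Owen Petrov is treated as owning Lior Petrov's 75% interest in Stonebridge Foods Inc.
Chain via Summit Capital LLC → Fairlane Textiles S.p.A. (R2): 77% × 81% × 72% = 44.9064% of Clearview Holdings Ltd.
Direct interest in Clearview Holdings Ltd: 4%.
Chain via Stonebridge Foods Inc. → Quarry Energy Co. (R2): 75% × 58% × 15% = 6.525% of Clearview Holdings Ltd.
Aggregating (R1): 44.9064% + 4% + 6.525% = 55.4314%.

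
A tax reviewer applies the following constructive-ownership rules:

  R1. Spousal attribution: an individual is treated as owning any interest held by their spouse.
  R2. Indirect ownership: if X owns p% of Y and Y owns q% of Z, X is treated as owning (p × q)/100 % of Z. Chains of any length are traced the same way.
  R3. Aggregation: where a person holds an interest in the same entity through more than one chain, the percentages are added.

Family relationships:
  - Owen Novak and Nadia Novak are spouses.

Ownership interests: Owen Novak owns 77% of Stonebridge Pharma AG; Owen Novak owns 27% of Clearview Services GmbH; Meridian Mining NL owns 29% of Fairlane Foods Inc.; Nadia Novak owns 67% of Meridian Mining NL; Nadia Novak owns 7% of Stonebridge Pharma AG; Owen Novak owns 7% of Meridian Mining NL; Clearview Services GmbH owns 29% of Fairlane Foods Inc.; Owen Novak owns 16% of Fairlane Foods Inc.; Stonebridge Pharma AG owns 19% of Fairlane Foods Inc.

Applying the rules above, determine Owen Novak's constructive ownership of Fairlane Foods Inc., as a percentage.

61.25%

By spousal attribution (R1), Owen Novak is treated as also owning Nadia Novak's interest in Meridian Mining NL, giving 7% + 67% = 74%.
By spousal attribution (R1), Owen Novak is treated as also owning Nadia Novak's interest in Stonebridge Pharma AG, giving 77% + 7% = 84%.
Chain via Clearview Services GmbH (R2): 27% × 29% = 7.83% of Fairlane Foods Inc.
Chain via Meridian Mining NL (R2): 74% × 29% = 21.46% of Fairlane Foods Inc.
Chain via Stonebridge Pharma AG (R2): 84% × 19% = 15.96% of Fairlane Foods Inc.
Direct interest in Fairlane Foods Inc: 16%.
Aggregating (R3): 7.83% + 21.46% + 15.96% + 16% = 61.25%.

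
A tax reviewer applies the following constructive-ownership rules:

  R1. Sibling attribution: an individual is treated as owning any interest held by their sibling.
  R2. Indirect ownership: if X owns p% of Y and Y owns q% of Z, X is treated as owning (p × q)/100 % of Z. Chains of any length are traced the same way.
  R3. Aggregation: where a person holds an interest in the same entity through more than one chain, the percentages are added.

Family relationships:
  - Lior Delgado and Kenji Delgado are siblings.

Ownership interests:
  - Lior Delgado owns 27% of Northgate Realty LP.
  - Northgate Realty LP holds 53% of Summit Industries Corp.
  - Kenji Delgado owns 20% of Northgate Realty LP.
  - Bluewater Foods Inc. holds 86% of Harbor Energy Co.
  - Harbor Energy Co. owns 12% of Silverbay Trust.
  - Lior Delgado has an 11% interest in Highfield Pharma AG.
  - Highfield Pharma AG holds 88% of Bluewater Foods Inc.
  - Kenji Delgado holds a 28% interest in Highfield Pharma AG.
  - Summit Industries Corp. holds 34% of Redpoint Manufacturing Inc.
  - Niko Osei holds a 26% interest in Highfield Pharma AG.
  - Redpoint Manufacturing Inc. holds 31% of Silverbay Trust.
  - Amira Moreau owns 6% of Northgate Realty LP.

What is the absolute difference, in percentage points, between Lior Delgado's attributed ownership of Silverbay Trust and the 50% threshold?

43.832662

By sibling attribution (R1), Lior Delgado is treated as also owning Kenji Delgado's interest in Northgate Realty LP, giving 27% + 20% = 47%.
By sibling attribution (R1), Lior Delgado is treated as also owning Kenji Delgado's interest in Highfield Pharma AG, giving 11% + 28% = 39%.
Chain via Northgate Realty LP → Summit Industries Corp. → Redpoint Manufacturing Inc. (R2): 47% × 53% × 34% × 31% = 2.625514% of Silverbay Trust.
Chain via Highfield Pharma AG → Bluewater Foods Inc. → Harbor Energy Co. (R2): 39% × 88% × 86% × 12% = 3.541824% of Silverbay Trust.
Aggregating (R3): 2.625514% + 3.541824% = 6.167338%.
6.167338% falls short of the 50% threshold by 43.832662 percentage points.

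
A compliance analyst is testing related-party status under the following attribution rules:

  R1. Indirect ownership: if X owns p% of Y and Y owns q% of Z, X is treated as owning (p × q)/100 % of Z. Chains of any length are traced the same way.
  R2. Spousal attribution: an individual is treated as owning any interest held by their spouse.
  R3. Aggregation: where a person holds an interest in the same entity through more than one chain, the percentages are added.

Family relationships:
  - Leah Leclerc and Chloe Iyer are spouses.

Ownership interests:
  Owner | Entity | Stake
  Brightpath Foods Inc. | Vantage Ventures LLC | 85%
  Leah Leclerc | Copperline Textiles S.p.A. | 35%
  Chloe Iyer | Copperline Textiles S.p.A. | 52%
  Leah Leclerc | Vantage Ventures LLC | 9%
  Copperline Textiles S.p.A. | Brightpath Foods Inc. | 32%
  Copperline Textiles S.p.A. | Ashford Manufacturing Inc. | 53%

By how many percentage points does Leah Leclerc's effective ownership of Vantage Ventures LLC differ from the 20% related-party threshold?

By spousal attribution (R2), Leah Leclerc is treated as also owning Chloe Iyer's interest in Copperline Textiles S.p.A, giving 35% + 52% = 87%.
Chain via Copperline Textiles S.p.A. → Brightpath Foods Inc. (R1): 87% × 32% × 85% = 23.664% of Vantage Ventures LLC.
Direct interest in Vantage Ventures LLC: 9%.
Aggregating (R3): 23.664% + 9% = 32.664%.
32.664% exceeds the 20% threshold by 12.664 percentage points.

12.664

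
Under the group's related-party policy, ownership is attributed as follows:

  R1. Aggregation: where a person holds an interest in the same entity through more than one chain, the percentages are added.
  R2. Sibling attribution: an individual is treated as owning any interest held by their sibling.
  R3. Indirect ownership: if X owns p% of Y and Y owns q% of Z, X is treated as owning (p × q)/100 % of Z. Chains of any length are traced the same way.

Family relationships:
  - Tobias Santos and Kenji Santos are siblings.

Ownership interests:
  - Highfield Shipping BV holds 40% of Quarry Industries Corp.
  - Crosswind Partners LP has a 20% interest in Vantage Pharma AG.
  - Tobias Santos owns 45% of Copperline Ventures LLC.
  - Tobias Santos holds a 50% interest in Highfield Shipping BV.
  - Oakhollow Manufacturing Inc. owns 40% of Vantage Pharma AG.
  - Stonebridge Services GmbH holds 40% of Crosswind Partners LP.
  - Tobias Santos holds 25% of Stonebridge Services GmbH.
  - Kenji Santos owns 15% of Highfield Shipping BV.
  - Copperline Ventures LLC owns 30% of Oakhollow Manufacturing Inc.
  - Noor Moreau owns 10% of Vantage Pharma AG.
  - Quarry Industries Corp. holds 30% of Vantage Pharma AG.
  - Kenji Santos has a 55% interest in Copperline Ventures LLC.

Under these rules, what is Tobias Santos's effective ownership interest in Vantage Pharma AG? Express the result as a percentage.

By sibling attribution (R2), Tobias Santos is treated as also owning Kenji Santos's interest in Copperline Ventures LLC, giving 45% + 55% = 100%.
By sibling attribution (R2), Tobias Santos is treated as also owning Kenji Santos's interest in Highfield Shipping BV, giving 50% + 15% = 65%.
Chain via Copperline Ventures LLC → Oakhollow Manufacturing Inc. (R3): 100% × 30% × 40% = 12% of Vantage Pharma AG.
Chain via Highfield Shipping BV → Quarry Industries Corp. (R3): 65% × 40% × 30% = 7.8% of Vantage Pharma AG.
Chain via Stonebridge Services GmbH → Crosswind Partners LP (R3): 25% × 40% × 20% = 2% of Vantage Pharma AG.
Aggregating (R1): 12% + 7.8% + 2% = 21.8%.

21.8%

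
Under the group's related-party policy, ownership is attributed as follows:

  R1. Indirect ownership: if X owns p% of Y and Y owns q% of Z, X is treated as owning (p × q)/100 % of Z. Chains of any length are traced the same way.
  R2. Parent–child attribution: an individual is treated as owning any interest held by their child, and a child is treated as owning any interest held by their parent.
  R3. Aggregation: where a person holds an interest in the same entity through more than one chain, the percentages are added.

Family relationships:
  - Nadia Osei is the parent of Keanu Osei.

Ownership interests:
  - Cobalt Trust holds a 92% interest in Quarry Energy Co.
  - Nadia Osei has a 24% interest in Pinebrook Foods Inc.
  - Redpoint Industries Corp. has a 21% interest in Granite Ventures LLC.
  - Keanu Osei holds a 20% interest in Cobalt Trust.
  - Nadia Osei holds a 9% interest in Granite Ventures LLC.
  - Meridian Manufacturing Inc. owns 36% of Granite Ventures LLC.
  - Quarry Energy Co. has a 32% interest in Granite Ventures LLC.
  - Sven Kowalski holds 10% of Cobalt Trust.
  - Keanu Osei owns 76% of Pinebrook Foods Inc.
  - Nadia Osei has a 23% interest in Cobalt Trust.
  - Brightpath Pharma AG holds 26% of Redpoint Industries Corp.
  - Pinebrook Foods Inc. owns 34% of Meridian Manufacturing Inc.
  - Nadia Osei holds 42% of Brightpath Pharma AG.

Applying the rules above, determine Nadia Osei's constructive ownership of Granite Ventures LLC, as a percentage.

36.1924%

By parent–child attribution (R2), Nadia Osei is treated as also owning Keanu Osei's interest in Cobalt Trust, giving 23% + 20% = 43%.
By parent–child attribution (R2), Nadia Osei is treated as also owning Keanu Osei's interest in Pinebrook Foods Inc, giving 24% + 76% = 100%.
Chain via Brightpath Pharma AG → Redpoint Industries Corp. (R1): 42% × 26% × 21% = 2.2932% of Granite Ventures LLC.
Chain via Cobalt Trust → Quarry Energy Co. (R1): 43% × 92% × 32% = 12.6592% of Granite Ventures LLC.
Chain via Pinebrook Foods Inc. → Meridian Manufacturing Inc. (R1): 100% × 34% × 36% = 12.24% of Granite Ventures LLC.
Direct interest in Granite Ventures LLC: 9%.
Aggregating (R3): 2.2932% + 12.6592% + 12.24% + 9% = 36.1924%.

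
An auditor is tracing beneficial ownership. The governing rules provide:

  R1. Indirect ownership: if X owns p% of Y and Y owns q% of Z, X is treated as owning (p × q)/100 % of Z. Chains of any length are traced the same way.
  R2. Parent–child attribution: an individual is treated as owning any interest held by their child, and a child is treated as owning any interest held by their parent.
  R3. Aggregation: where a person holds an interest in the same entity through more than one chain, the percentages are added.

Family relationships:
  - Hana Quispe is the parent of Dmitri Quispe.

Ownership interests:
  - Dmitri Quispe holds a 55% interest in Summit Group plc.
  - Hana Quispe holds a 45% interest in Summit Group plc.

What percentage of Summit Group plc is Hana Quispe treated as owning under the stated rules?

By parent–child attribution (R2), Hana Quispe is treated as also owning Dmitri Quispe's interest in Summit Group plc, giving 45% + 55% = 100%.
Direct interest in Summit Group plc: 100%.

100%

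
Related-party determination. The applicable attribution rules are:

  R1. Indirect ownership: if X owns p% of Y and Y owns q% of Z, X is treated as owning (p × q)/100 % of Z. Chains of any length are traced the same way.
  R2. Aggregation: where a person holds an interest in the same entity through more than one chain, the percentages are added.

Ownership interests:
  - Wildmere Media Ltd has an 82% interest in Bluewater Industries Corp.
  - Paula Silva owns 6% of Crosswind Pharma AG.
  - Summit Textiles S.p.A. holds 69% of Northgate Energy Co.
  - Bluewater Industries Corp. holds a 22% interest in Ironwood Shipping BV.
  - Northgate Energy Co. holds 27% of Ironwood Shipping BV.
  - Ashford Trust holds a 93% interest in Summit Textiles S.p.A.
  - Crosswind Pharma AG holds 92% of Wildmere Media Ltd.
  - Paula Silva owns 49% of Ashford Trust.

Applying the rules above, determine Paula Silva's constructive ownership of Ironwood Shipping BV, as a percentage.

Chain via Ashford Trust → Summit Textiles S.p.A. → Northgate Energy Co. (R1): 49% × 93% × 69% × 27% = 8.489691% of Ironwood Shipping BV.
Chain via Crosswind Pharma AG → Wildmere Media Ltd → Bluewater Industries Corp. (R1): 6% × 92% × 82% × 22% = 0.995808% of Ironwood Shipping BV.
Aggregating (R2): 8.489691% + 0.995808% = 9.485499%.

9.485499%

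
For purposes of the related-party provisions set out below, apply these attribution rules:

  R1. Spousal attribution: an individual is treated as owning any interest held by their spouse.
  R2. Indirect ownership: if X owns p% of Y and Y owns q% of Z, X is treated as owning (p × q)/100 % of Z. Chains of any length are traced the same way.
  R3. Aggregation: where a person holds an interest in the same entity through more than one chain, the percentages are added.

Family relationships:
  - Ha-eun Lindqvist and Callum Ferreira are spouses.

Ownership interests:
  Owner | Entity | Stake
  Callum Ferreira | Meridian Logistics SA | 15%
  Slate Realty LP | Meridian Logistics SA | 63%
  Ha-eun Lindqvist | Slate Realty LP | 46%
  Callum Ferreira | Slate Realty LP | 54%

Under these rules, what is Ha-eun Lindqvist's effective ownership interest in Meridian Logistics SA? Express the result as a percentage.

By spousal attribution (R1), Ha-eun Lindqvist is treated as also owning Callum Ferreira's interest in Slate Realty LP, giving 46% + 54% = 100%.
By spousal attribution (R1), Ha-eun Lindqvist is treated as owning Callum Ferreira's 15% interest in Meridian Logistics SA.
Chain via Slate Realty LP (R2): 100% × 63% = 63% of Meridian Logistics SA.
Direct interest in Meridian Logistics SA: 15%.
Aggregating (R3): 63% + 15% = 78%.

78%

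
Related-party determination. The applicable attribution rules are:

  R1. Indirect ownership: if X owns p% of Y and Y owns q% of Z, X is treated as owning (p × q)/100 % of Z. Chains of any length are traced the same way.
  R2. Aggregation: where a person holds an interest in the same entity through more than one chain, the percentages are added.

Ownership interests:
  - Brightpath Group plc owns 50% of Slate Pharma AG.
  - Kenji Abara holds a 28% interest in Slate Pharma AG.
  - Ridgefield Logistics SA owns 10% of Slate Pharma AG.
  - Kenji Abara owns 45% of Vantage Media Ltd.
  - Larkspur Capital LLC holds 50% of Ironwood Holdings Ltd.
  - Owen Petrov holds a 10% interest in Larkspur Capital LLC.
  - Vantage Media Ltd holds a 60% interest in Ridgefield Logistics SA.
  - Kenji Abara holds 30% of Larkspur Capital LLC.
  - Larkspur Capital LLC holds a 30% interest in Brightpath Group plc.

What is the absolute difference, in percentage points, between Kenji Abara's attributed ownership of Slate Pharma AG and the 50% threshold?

14.8

Chain via Larkspur Capital LLC → Brightpath Group plc (R1): 30% × 30% × 50% = 4.5% of Slate Pharma AG.
Chain via Vantage Media Ltd → Ridgefield Logistics SA (R1): 45% × 60% × 10% = 2.7% of Slate Pharma AG.
Direct interest in Slate Pharma AG: 28%.
Aggregating (R2): 4.5% + 2.7% + 28% = 35.2%.
35.2% falls short of the 50% threshold by 14.8 percentage points.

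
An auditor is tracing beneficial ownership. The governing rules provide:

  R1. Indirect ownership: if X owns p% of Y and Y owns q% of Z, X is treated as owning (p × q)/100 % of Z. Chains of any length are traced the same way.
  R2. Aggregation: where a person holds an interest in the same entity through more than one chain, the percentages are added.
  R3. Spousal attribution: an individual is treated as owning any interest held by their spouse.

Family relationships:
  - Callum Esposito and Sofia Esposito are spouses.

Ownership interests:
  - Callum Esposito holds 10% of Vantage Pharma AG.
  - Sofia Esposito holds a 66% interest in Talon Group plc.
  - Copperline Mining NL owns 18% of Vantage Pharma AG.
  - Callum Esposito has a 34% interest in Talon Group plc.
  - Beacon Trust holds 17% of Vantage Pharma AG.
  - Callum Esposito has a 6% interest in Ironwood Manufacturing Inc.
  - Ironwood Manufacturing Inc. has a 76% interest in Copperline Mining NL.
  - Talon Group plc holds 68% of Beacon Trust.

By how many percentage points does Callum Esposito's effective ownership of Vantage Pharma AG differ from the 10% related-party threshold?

By spousal attribution (R3), Callum Esposito is treated as also owning Sofia Esposito's interest in Talon Group plc, giving 34% + 66% = 100%.
Chain via Ironwood Manufacturing Inc. → Copperline Mining NL (R1): 6% × 76% × 18% = 0.8208% of Vantage Pharma AG.
Chain via Talon Group plc → Beacon Trust (R1): 100% × 68% × 17% = 11.56% of Vantage Pharma AG.
Direct interest in Vantage Pharma AG: 10%.
Aggregating (R2): 0.8208% + 11.56% + 10% = 22.3808%.
22.3808% exceeds the 10% threshold by 12.3808 percentage points.

12.3808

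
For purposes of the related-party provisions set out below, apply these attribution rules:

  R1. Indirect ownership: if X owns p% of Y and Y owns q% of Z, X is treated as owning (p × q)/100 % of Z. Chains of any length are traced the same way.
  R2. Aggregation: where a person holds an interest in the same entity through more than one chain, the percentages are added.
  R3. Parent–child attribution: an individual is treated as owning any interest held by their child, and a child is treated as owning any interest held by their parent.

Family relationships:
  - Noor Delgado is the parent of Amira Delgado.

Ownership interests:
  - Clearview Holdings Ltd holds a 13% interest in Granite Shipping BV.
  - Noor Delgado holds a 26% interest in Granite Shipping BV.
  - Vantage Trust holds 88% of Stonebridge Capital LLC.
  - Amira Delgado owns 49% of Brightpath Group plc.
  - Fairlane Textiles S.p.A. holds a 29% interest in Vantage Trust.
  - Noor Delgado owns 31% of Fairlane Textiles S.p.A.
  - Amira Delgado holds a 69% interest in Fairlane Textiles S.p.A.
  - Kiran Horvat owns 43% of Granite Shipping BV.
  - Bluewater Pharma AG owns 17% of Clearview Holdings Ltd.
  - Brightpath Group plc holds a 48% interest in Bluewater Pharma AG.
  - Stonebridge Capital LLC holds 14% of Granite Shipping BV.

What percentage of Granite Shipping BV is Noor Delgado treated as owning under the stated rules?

30.092592%

By parent–child attribution (R3), Noor Delgado is treated as also owning Amira Delgado's interest in Fairlane Textiles S.p.A, giving 31% + 69% = 100%.
By parent–child attribution (R3), Noor Delgado is treated as owning Amira Delgado's 49% interest in Brightpath Group plc.
Chain via Fairlane Textiles S.p.A. → Vantage Trust → Stonebridge Capital LLC (R1): 100% × 29% × 88% × 14% = 3.5728% of Granite Shipping BV.
Direct interest in Granite Shipping BV: 26%.
Chain via Brightpath Group plc → Bluewater Pharma AG → Clearview Holdings Ltd (R1): 49% × 48% × 17% × 13% = 0.519792% of Granite Shipping BV.
Aggregating (R2): 3.5728% + 26% + 0.519792% = 30.092592%.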